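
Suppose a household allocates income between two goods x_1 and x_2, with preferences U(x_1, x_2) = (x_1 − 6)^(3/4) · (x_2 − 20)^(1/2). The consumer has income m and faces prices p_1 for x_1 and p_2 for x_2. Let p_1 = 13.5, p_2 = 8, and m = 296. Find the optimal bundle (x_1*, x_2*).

MRS = (3/2)·(x_2−20)/(x_1−6). Tangency with p_1/p_2 gives x_2−20 = (2/3)·(p_1/p_2)·(x_1−6).
After buying the subsistence bundle (6, 20), a share 0.6 of the remaining income goes to x_1: x_1* = 6 + 0.6·(m − 6p_1 − 20p_2)/p_1.
Discretionary income = 296 − 6·13.5 − 20·8 = 55; x_1* = 6 + 0.6·55/13.5 = 8.4444; x_2* = 20 + 0.4·55/8 = 22.75.

x_1* = 8.4444, x_2* = 22.75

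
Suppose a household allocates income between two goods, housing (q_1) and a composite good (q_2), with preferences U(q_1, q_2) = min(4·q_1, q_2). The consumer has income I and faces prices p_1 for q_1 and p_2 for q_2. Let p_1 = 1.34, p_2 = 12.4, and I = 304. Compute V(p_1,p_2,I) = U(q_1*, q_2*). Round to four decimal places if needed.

V = 23.8712

Demand: q_1*(p_1,p_2,I) = I/(p_1 + 4·p_2), q_2* = 4·I/(p_1 + 4·p_2).
Here 1.34 + 4·12.4 = 50.94, giving q_1* = 5.9678 and q_2* = 23.8712.
Utility at the optimum: U(5.9678, 23.8712) = 23.8712.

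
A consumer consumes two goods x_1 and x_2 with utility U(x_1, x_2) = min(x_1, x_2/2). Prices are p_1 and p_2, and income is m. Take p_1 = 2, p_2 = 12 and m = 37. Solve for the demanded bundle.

x_1* = 1.4231, x_2* = 2.8462

With perfect complements, no substitution: consume in ratio x_1:x_2 = 1:2.
Budget: p_1·x_1 + p_2·2·x_1 = m, so (p_1 + 2·p_2)·x_1 = m.
Demand: x_1*(p_1,p_2,m) = m/(p_1 + 2·p_2), x_2* = 2·m/(p_1 + 2·p_2).
Here 2 + 2·12 = 26, giving x_1* = 1.4231 and x_2* = 2.8462.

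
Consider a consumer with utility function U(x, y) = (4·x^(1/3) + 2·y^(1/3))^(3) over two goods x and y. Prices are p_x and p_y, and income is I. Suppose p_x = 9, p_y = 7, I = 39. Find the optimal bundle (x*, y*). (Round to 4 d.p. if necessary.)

x* = 3.0933, y* = 1.5944

MRS = MU_x/MU_y = 2·(y/x)^(2/3). Set equal to p_x/p_y.
Hence y/x = ((1/2)·p_x/p_y)^(1/(2/3)), i.e. raised to the 1.5 power.
With the ratio pinned down, the budget gives x* = I/(p_x + p_y·(y/x)) and y* = (y/x)·x*.
Numerically y/x = 0.515432, so x* = 39/(9 + 7·0.515432) = 3.0933 and y* = 0.515432·3.0933 = 1.5944.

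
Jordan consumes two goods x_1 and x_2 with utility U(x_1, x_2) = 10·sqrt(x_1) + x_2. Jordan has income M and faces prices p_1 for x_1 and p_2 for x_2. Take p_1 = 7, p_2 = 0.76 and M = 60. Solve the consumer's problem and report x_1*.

x_1* = 0.2947

MU_x_1 = 5/√x_1, MU_x_2 = 1. Tangency: 5/√x_1 = p_1/p_2.
Thus x_1* = (5·p_2/p_1)² — independent of M — with the rest of income spent on x_2.
Plugging in: x_1* = (5·0.76/7)² = 0.2947.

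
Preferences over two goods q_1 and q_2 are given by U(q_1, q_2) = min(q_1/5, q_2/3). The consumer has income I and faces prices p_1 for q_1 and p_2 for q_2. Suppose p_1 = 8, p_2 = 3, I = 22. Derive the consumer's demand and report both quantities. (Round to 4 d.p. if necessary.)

With perfect complements, no substitution: consume in ratio q_1:q_2 = 5:3.
Budget: p_1·q_1 + p_2·(3/5)·q_1 = I, so (5·p_1 + 3·p_2)·q_1 = 5·I.
Demand: q_1*(p_1,p_2,I) = 5·I/(5·p_1 + 3·p_2), q_2* = 3·I/(5·p_1 + 3·p_2).
Here 5·8 + 3·3 = 49, giving q_1* = 2.2449 and q_2* = 1.3469.

q_1* = 2.2449, q_2* = 1.3469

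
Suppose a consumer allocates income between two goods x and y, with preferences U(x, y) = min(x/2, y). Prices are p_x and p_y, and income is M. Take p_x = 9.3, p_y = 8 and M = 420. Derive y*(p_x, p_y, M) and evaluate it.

y* = 15.7895

Here 2·9.3 + 8 = 26.6, giving y* = 15.7895.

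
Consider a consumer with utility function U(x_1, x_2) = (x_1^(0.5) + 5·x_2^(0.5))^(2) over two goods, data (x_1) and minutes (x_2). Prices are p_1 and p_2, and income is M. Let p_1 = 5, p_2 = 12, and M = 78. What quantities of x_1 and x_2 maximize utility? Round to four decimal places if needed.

From the CES first-order condition, (1/5)·(x_2/x_1)^(0.5) = p_1/p_2.
Hence x_2/x_1 = (5·p_1/p_2)^(1/(0.5)), i.e. raised to the 2 power.
With the ratio pinned down, the budget gives x_1* = M/(p_1 + p_2·(x_2/x_1)) and x_2* = (x_2/x_1)·x_1*.
Numerically x_2/x_1 = 4.340278, so x_1* = 78/(5 + 12·4.340278) = 1.3664 and x_2* = 4.340278·1.3664 = 5.9307.

x_1* = 1.3664, x_2* = 5.9307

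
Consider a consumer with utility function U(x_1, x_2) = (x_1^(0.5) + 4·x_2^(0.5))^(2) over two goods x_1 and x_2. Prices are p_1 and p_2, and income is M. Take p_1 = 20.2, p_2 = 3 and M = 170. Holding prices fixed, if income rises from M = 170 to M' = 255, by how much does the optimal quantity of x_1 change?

Numerically x_2/x_1 = 725.404444, so x_1* = 170/(20.2 + 3·725.404444) = 0.0774.
At M' = 255: x_1* = 0.1161. Change: 0.1161 − 0.0774 = 0.0387.

Δx_1* = 0.0387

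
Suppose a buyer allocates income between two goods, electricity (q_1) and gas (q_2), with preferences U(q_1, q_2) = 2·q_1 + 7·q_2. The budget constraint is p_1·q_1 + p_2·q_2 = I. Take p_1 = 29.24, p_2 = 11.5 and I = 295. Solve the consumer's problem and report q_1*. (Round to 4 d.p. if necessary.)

q_1* = 0

Perfect substitutes: compare marginal utility per dollar. 2/p_1 vs 7/p_2 → 0.0684 vs 0.6087.
q_2 gives more utility per dollar, so spend all income on q_2: q_2* = I/p_2, q_1* = 0.
Numerically: q_1* = 0, q_2* = 25.6522.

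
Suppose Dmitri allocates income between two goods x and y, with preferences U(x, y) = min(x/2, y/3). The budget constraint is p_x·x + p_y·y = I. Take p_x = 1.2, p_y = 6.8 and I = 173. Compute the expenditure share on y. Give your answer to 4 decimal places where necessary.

share on y = 0.8947

Here 2·1.2 + 3·6.8 = 22.8, giving x* = 15.1754 and y* = 22.7632.
Expenditure on y: 6.8·22.7632 = 154.7895; share = 0.8947.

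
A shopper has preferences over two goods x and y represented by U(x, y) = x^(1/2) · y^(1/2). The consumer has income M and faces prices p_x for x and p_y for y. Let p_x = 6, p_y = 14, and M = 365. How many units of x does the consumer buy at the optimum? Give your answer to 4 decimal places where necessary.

x* = 30.4167

At p_x=6, p_y=14, M=365: x* = 0.5·365/6 = 30.4167.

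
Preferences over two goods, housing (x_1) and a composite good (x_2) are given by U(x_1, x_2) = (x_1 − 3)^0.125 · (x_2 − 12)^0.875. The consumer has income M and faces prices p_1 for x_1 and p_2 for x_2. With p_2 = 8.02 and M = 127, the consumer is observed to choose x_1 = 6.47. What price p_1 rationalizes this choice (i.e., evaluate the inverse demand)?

p_1 = 1

This is Cobb-Douglas in (x_1−3, x_2−12): tangency gives 0.125·p_2·(x_2−12) = 0.875·p_1·(x_1−3).
After buying the subsistence bundle (3, 12), a share 0.125 of the remaining income goes to x_1: x_1* = 3 + 0.125·(M − 3p_1 − 12p_2)/p_1.
Set x_1* = 6.47 in the demand function and solve for p_1: p_1 = 1.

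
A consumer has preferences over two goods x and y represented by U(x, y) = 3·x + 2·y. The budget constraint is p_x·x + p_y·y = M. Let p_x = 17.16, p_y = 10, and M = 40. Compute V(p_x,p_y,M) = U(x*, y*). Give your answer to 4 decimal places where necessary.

y gives more utility per dollar, so spend all income on y: y* = M/p_y, x* = 0.
Numerically: x* = 0, y* = 4.
Utility at the optimum: U(0, 4) = 8.

V = 8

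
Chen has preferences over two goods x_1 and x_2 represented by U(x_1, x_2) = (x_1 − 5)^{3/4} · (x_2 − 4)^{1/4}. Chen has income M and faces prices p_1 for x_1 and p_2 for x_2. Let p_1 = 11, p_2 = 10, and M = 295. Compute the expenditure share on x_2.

share on x_2 = 0.3051

Discretionary income = 295 − 5·11 − 4·10 = 200; x_1* = 5 + 0.75·200/11 = 18.6364; x_2* = 4 + 0.25·200/10 = 9.
Expenditure on x_2: 10·9 = 90; share = 0.3051.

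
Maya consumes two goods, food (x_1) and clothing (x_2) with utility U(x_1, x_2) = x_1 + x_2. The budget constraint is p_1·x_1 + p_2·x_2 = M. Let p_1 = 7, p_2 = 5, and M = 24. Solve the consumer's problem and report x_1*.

x_1* = 0

Perfect substitutes: compare marginal utility per dollar. 1/p_1 vs 1/p_2 → 0.1429 vs 0.2.
x_2 gives more utility per dollar, so spend all income on x_2: x_2* = M/p_2, x_1* = 0.
Numerically: x_1* = 0, x_2* = 4.8.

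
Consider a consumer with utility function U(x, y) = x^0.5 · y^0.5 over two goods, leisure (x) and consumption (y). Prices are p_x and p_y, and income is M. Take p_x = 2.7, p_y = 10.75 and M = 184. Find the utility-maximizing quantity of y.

The MRS is y/x. Set MRS = p_x/p_y.
So 0.5·p_y·y = 0.5·p_x·x; combined with the budget, a share 0.5 of income goes to x.
Demand: x*(p_x,p_y,M) = 0.5·M/p_x and y* = 0.5·M/p_y.
At p_x=2.7, p_y=10.75, M=184: y* = 0.5·184/10.75 = 8.5581.

y* = 8.5581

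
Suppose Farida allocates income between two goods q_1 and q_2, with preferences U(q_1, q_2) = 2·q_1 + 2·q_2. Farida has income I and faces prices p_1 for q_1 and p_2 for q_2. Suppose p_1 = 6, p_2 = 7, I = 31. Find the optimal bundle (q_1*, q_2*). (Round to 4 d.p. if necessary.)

Perfect substitutes: compare marginal utility per dollar. 2/p_1 vs 2/p_2 → 0.3333 vs 0.2857.
q_1 gives more utility per dollar, so spend all income on q_1: q_1* = I/p_1, q_2* = 0.
Numerically: q_1* = 5.1667, q_2* = 0.

q_1* = 5.1667, q_2* = 0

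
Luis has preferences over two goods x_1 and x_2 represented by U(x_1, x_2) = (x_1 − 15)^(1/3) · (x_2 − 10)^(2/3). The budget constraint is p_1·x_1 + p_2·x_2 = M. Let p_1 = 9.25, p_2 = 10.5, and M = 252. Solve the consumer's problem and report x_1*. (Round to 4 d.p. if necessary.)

Discretionary income = 252 − 15·9.25 − 10·10.5 = 8.25; x_1* = 15 + 1/3·8.25/9.25 = 15.2973.

x_1* = 15.2973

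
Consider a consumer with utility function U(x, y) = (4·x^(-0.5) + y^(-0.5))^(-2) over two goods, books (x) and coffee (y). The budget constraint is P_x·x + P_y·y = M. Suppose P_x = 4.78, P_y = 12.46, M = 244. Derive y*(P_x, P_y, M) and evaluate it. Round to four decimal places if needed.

With the ratio pinned down, the budget gives x* = M/(P_x + P_y·(y/x)) and y* = (y/x)·x*.
Numerically y/x = 0.209524, so x* = 244/(4.78 + 12.46·0.209524) = 33.0146 and y* = 0.209524·33.0146 = 6.9173.

y* = 6.9173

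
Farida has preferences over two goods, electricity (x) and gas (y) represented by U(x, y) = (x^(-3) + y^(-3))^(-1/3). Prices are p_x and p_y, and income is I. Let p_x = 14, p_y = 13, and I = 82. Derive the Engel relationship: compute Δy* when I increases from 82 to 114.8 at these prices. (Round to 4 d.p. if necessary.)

MU_x ∝ x^(-4), MU_y ∝ y^(-4), so MRS = (y/x)^(4) = p_x/p_y.
Hence y/x = (p_x/p_y)^(1/(4)), i.e. raised to the 0.25 power.
Substitute y = (y/x)·x into the budget: x* = I/(p_x + p_y·(y/x)).
Numerically y/x = 1.0187, so x* = 82/(14 + 13·1.0187) = 3.0099 and y* = 1.0187·3.0099 = 3.0662.
At I' = 114.8: y* = 4.2927. Change: 4.2927 − 3.0662 = 1.2265.

Δy* = 1.2265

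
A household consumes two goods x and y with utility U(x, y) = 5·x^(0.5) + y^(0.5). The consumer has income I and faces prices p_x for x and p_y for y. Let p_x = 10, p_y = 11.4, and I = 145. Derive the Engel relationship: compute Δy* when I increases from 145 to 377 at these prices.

Δy* = 0.6899

MU_x ∝ 5·x^(-0.5), MU_y ∝ y^(-0.5), so MRS = 5·(y/x)^(0.5) = p_x/p_y.
Hence y/x = ((1/5)·p_x/p_y)^(1/(0.5)), i.e. raised to the 2 power.
With the ratio pinned down, the budget gives x* = I/(p_x + p_y·(y/x)) and y* = (y/x)·x*.
Numerically y/x = 0.030779, so x* = 145/(10 + 11.4·0.030779) = 14.0085 and y* = 0.030779·14.0085 = 0.4312.
At I' = 377: y* = 1.121. Change: 1.121 − 0.4312 = 0.6899.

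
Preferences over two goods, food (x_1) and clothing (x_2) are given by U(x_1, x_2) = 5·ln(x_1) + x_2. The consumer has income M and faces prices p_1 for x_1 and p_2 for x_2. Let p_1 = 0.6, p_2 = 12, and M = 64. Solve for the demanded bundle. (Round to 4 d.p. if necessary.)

x_1* = 100, x_2* = 0.3333

Set MRS = p_1/p_2: (5/x_1)/1 = p_1/p_2.
So x_1*(p_1,p_2) = 5·p_2/p_1, independent of income; and x_2* = (M − 5·p_2)/p_2.
At the given prices: x_1* = 5·12/0.6 = 100, and x_2* = 0.3333.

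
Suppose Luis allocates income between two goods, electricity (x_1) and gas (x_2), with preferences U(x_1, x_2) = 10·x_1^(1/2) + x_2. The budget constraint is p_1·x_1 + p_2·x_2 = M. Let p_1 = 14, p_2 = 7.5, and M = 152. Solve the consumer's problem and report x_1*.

Set MRS = p_1/p_2: 5·x_1^(−1/2) = p_1/p_2.
Solve: √x_1 = 5·p_2/p_1, so x_1*(p_1,p_2) = (5·p_2/p_1)², and x_2* = (M − p_1·x_1*)/p_2.
Plugging in: x_1* = (5·7.5/14)² = 7.1747.

x_1* = 7.1747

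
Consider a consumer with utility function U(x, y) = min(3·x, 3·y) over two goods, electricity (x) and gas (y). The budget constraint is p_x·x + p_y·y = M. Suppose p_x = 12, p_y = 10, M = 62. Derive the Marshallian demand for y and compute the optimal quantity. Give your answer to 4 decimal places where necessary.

Leontief preferences: the optimum is at the kink where x/3 = y/3, i.e. y = x.
Budget: p_x·x + p_y·x = M, so (3·p_x + 3·p_y)·x = 3·M.
Demand: x*(p_x,p_y,M) = 3·M/(3·p_x + 3·p_y), y* = 3·M/(3·p_x + 3·p_y).
Here 3·12 + 3·10 = 66, giving y* = 2.8182.

y* = 2.8182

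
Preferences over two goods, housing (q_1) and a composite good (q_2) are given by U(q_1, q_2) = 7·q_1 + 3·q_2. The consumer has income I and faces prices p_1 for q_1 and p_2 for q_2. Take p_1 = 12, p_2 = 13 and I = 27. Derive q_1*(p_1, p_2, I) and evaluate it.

q_1* = 2.25

Linear utility — the consumer picks whichever good has higher MU/price: 7/12 = 0.5833 vs 3/13 = 0.2308.
q_1 gives more utility per dollar, so spend all income on q_1: q_1* = I/p_1, q_2* = 0.
Numerically: q_1* = 2.25, q_2* = 0.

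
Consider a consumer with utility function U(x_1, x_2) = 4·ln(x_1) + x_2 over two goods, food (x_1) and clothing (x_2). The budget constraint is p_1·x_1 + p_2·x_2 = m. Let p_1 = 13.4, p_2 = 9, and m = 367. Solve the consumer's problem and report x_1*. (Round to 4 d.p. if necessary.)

MU_x_1 = 4/x_1, MU_x_2 = 1. Tangency: 4/x_1 = p_1/p_2.
So x_1*(p_1,p_2) = 4·p_2/p_1, independent of income; and x_2* = (m − 4·p_2)/p_2.
At the given prices: x_1* = 4·9/13.4 = 2.6866.

x_1* = 2.6866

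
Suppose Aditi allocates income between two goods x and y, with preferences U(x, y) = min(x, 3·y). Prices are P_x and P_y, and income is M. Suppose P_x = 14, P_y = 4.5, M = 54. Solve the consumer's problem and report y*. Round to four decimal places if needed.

Leontief preferences: the optimum is at the kink where x/3 = y/1, i.e. y = (1/3)·x.
Budget: P_x·x + P_y·(1/3)·x = M, so (3·P_x + P_y)·x = 3·M.
Demand: x*(P_x,P_y,M) = 3·M/(3·P_x + P_y), y* = M/(3·P_x + P_y).
Here 3·14 + 4.5 = 46.5, giving y* = 1.1613.

y* = 1.1613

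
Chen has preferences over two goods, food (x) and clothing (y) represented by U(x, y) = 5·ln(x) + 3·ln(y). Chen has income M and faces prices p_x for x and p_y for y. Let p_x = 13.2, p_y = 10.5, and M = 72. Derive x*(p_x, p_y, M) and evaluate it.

x* = 3.4091

MU_x/MU_y = (5·y)/(3·x); tangency sets this equal to p_x/p_y.
Rearranging, p_y·y = (3/5)·p_x·x. Substituting into the budget gives p_x·x·(1 + (3/5)) = M.
Demand: x*(p_x,p_y,M) = 0.625·M/p_x and y* = 0.375·M/p_y.
At p_x=13.2, p_y=10.5, M=72: x* = 0.625·72/13.2 = 3.4091.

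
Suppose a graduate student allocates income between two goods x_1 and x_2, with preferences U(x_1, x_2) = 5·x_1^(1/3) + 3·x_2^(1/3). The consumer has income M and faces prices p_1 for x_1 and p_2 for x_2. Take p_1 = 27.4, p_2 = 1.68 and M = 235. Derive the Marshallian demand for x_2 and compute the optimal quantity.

MRS = MU_x_1/MU_x_2 = (5/3)·(x_2/x_1)^(2/3). Set equal to p_1/p_2.
Hence x_2/x_1 = ((3/5)·p_1/p_2)^(1/(2/3)), i.e. raised to the 1.5 power.
Substitute x_2 = (x_2/x_1)·x_1 into the budget: x_1* = M/(p_1 + p_2·(x_2/x_1)).
Numerically x_2/x_1 = 30.611795, so x_1* = 235/(27.4 + 1.68·30.611795) = 2.9812 and x_2* = 30.611795·2.9812 = 91.2593.

x_2* = 91.2593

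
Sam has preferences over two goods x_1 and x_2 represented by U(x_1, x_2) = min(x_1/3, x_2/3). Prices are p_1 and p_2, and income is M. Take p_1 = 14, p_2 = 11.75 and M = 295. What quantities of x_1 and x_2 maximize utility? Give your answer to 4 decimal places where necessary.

x_1* = 11.4563, x_2* = 11.4563

Leontief preferences: the optimum is at the kink where x_1/3 = x_2/3, i.e. x_2 = x_1.
Budget: p_1·x_1 + p_2·x_1 = M, so (3·p_1 + 3·p_2)·x_1 = 3·M.
Demand: x_1*(p_1,p_2,M) = 3·M/(3·p_1 + 3·p_2), x_2* = 3·M/(3·p_1 + 3·p_2).
Here 3·14 + 3·11.75 = 77.25, giving x_1* = 11.4563 and x_2* = 11.4563.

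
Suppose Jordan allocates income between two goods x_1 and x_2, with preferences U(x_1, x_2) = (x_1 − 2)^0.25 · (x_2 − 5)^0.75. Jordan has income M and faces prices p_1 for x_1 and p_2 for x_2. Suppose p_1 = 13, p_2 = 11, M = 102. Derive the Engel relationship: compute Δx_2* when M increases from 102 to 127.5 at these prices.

Discretionary income = 102 − 2·13 − 5·11 = 21; x_2* = 5 + 0.75·21/11 = 6.4318.
At M' = 127.5: x_2* = 8.1705. Change: 8.1705 − 6.4318 = 1.7386.

Δx_2* = 1.7386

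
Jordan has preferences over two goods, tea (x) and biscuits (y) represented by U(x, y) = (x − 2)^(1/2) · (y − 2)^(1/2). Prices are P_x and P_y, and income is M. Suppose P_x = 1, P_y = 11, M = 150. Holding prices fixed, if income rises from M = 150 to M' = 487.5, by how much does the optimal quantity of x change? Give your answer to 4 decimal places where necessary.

Δx* = 168.75

Discretionary income = 150 − 2·1 − 2·11 = 126; x* = 2 + 0.5·126/1 = 65.
At M' = 487.5: x* = 233.75. Change: 233.75 − 65 = 168.75.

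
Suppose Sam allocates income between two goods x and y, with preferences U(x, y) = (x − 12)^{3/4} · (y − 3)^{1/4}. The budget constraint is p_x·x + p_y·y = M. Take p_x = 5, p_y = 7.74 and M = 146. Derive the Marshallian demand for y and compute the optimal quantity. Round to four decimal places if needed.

MRS = 3·(y−3)/(x−12). Tangency with p_x/p_y gives y−3 = (1/3)·(p_x/p_y)·(x−12).
Substituting into the budget: x* = 12 + 0.75·(M − 12·p_x − 3·p_y)/p_x, and y* = 3 + 0.25·(…)/p_y.
Discretionary income = 146 − 12·5 − 3·7.74 = 62.78; y* = 3 + 0.25·62.78/7.74 = 5.0278.

y* = 5.0278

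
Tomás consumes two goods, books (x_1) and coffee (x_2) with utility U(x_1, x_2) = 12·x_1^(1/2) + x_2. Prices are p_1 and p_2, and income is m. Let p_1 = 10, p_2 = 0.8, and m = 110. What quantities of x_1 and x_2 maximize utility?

MU_x_1 = 6/√x_1, MU_x_2 = 1. Tangency: 6/√x_1 = p_1/p_2.
Solve: √x_1 = 6·p_2/p_1, so x_1*(p_1,p_2) = (6·p_2/p_1)², and x_2* = (m − p_1·x_1*)/p_2.
Plugging in: x_1* = (6·0.8/10)² = 0.2304, x_2* = 134.62.

x_1* = 0.2304, x_2* = 134.62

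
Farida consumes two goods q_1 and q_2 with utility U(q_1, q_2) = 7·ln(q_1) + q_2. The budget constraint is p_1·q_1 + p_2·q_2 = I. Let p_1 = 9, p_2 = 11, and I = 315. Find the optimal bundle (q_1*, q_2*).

MU_q_1 = 7/q_1, MU_q_2 = 1. Tangency: 7/q_1 = p_1/p_2.
So q_1*(p_1,p_2) = 7·p_2/p_1, independent of income; and q_2* = (I − 7·p_2)/p_2.
At the given prices: q_1* = 7·11/9 = 8.5556, and q_2* = 21.6364.

q_1* = 8.5556, q_2* = 21.6364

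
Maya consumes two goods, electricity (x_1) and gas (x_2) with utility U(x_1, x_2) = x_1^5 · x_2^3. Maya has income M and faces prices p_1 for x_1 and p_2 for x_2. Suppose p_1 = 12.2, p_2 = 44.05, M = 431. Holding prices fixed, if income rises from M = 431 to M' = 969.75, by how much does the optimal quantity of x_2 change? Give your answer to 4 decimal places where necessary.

The MRS is (5/3)·x_2/x_1. Set MRS = p_1/p_2.
So 5·p_2·x_2 = 3·p_1·x_1; combined with the budget, a share 0.625 of income goes to x_1.
Demand: x_1*(p_1,p_2,M) = 0.625·M/p_1 and x_2* = 0.375·M/p_2.
At p_1=12.2, p_2=44.05, M=431: x_2* = 0.375·431/44.05 = 3.6691.
At M' = 969.75: x_2* = 8.2555. Change: 8.2555 − 3.6691 = 4.5864.

Δx_2* = 4.5864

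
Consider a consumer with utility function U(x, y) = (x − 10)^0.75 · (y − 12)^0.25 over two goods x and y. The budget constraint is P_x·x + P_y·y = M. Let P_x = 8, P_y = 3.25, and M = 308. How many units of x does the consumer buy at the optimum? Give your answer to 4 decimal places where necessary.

Let x' = x−10, y' = y−12. MRS = 3·y'/x' = P_x/P_y.
Substituting into the budget: x* = 10 + 0.75·(M − 10·P_x − 12·P_y)/P_x, and y* = 12 + 0.25·(…)/P_y.
Discretionary income = 308 − 10·8 − 12·3.25 = 189; x* = 10 + 0.75·189/8 = 27.7188.

x* = 27.7188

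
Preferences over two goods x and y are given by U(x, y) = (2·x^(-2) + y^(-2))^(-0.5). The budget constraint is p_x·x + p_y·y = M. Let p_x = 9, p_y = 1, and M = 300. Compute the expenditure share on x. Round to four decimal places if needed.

MRS = MU_x/MU_y = 2·(y/x)^(3). Set equal to p_x/p_y.
Solve for the ratio: y/x = [(1/2)·p_x/p_y]^(1/3).
Substitute y = (y/x)·x into the budget: x* = M/(p_x + p_y·(y/x)).
Numerically y/x = 1.650964, so x* = 300/(9 + 1·1.650964) = 28.1665 and y* = 1.650964·28.1665 = 46.5018.
Expenditure on x: 9·28.1665 = 253.4982; share = 0.845.

share on x = 0.845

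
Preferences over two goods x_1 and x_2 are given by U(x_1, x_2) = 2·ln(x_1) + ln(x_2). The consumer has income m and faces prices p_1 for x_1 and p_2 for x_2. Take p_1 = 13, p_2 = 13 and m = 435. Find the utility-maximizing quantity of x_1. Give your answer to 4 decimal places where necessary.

x_1* = 22.3077

Demand: x_1*(p_1,p_2,m) = 2/3·m/p_1 and x_2* = 1/3·m/p_2.
At p_1=13, p_2=13, m=435: x_1* = 2/3·435/13 = 22.3077.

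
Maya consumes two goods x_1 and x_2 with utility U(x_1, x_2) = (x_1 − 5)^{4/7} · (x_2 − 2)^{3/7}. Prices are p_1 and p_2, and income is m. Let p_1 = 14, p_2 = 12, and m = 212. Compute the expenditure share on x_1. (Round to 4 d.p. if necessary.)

MRS = (4/3)·(x_2−2)/(x_1−5). Tangency with p_1/p_2 gives x_2−2 = (3/4)·(p_1/p_2)·(x_1−5).
Substituting into the budget: x_1* = 5 + 4/7·(m − 5·p_1 − 2·p_2)/p_1, and x_2* = 2 + 3/7·(…)/p_2.
Discretionary income = 212 − 5·14 − 2·12 = 118; x_1* = 5 + 4/7·118/14 = 9.8163; x_2* = 2 + 3/7·118/12 = 6.2143.
Expenditure on x_1: 14·9.8163 = 137.4286; share = 0.6482.

share on x_1 = 0.6482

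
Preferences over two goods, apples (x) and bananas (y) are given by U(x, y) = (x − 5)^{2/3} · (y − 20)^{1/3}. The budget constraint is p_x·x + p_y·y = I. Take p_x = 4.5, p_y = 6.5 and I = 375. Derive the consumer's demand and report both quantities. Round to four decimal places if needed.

Let x' = x−5, y' = y−20. MRS = 2·y'/x' = p_x/p_y.
After buying the subsistence bundle (5, 20), a share 2/3 of the remaining income goes to x: x* = 5 + 2/3·(I − 5p_x − 20p_y)/p_x.
Discretionary income = 375 − 5·4.5 − 20·6.5 = 222.5; x* = 5 + 2/3·222.5/4.5 = 37.963; y* = 20 + 1/3·222.5/6.5 = 31.4103.

x* = 37.963, y* = 31.4103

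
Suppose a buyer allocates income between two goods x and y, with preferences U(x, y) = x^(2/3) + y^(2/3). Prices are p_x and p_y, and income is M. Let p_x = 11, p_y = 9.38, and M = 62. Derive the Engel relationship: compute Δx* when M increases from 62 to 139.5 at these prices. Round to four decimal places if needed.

MU_x ∝ x^(-1/3), MU_y ∝ y^(-1/3), so MRS = (y/x)^(1/3) = p_x/p_y.
Solve for the ratio: y/x = [p_x/p_y]^(3).
Substitute y = (y/x)·x into the budget: x* = M/(p_x + p_y·(y/x)).
Numerically y/x = 1.612759, so x* = 62/(11 + 9.38·1.612759) = 2.373.
At M' = 139.5: x* = 5.3392. Change: 5.3392 − 2.373 = 2.9662.

Δx* = 2.9662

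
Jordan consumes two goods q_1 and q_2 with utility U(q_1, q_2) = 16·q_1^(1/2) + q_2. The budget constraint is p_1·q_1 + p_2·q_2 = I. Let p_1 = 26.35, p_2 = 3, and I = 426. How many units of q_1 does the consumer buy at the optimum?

MU_q_1 = 8/√q_1, MU_q_2 = 1. Tangency: 8/√q_1 = p_1/p_2.
Thus q_1* = (8·p_2/p_1)² — independent of I — with the rest of income spent on q_2.
Plugging in: q_1* = (8·3/26.35)² = 0.8296.

q_1* = 0.8296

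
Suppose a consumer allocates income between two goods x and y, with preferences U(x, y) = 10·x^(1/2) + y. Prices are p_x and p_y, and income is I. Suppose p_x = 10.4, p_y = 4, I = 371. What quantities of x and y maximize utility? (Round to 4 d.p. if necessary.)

Solve: √x = 5·p_y/p_x, so x*(p_x,p_y) = (5·p_y/p_x)², and y* = (I − p_x·x*)/p_y.
Plugging in: x* = (5·4/10.4)² = 3.6982, y* = 83.1346.

x* = 3.6982, y* = 83.1346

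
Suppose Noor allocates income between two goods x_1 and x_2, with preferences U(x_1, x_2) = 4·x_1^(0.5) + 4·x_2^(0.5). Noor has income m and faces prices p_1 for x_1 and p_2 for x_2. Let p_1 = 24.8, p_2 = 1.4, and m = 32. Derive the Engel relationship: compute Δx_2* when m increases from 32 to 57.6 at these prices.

Δx_2* = 17.3086

Numerically x_2/x_1 = 313.795918, so x_1* = 32/(24.8 + 1.4·313.795918) = 0.0689 and x_2* = 313.795918·0.0689 = 21.6358.
At m' = 57.6: x_2* = 38.9444. Change: 38.9444 − 21.6358 = 17.3086.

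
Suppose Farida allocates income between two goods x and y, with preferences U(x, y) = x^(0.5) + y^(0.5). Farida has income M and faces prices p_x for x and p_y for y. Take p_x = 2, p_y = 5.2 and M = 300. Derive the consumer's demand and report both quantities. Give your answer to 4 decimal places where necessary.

x* = 108.3333, y* = 16.0256

With the ratio pinned down, the budget gives x* = M/(p_x + p_y·(y/x)) and y* = (y/x)·x*.
Numerically y/x = 0.147929, so x* = 300/(2 + 5.2·0.147929) = 108.3333 and y* = 0.147929·108.3333 = 16.0256.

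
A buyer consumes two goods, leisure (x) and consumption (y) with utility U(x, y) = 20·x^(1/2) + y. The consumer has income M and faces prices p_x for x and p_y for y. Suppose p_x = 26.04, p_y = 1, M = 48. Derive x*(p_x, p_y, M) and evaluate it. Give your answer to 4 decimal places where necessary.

x* = 0.1475

Thus x* = (10·p_y/p_x)² — independent of M — with the rest of income spent on y.
Plugging in: x* = (10·1/26.04)² = 0.1475.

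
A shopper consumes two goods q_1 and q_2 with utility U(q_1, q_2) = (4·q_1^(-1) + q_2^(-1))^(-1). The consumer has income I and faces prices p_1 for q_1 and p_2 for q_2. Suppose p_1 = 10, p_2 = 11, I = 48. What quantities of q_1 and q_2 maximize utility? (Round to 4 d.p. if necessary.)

MRS = MU_q_1/MU_q_2 = 4·(q_2/q_1)^(2). Set equal to p_1/p_2.
Solve for the ratio: q_2/q_1 = [(1/4)·p_1/p_2]^(0.5).
With the ratio pinned down, the budget gives q_1* = I/(p_1 + p_2·(q_2/q_1)) and q_2* = (q_2/q_1)·q_1*.
Numerically q_2/q_1 = 0.476731, so q_1* = 48/(10 + 11·0.476731) = 3.1488 and q_2* = 0.476731·3.1488 = 1.5011.

q_1* = 3.1488, q_2* = 1.5011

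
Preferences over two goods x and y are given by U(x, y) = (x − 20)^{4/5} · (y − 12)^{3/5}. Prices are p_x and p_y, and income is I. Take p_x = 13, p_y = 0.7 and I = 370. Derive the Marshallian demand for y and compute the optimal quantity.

MRS = (4/3)·(y−12)/(x−20). Tangency with p_x/p_y gives y−12 = (3/4)·(p_x/p_y)·(x−20).
After buying the subsistence bundle (20, 12), a share 4/7 of the remaining income goes to x: x* = 20 + 4/7·(I − 20p_x − 12p_y)/p_x.
Discretionary income = 370 − 20·13 − 12·0.7 = 101.6; y* = 12 + 3/7·101.6/0.7 = 74.2041.

y* = 74.2041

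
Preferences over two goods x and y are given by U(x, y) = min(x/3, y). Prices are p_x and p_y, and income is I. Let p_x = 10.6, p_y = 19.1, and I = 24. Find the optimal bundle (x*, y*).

Here 3·10.6 + 19.1 = 50.9, giving x* = 1.4145 and y* = 0.4715.

x* = 1.4145, y* = 0.4715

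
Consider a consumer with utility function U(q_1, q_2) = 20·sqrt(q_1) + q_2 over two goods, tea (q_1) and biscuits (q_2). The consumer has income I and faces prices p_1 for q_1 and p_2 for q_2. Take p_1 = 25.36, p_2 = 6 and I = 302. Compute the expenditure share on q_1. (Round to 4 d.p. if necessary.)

Thus q_1* = (10·p_2/p_1)² — independent of I — with the rest of income spent on q_2.
Plugging in: q_1* = (10·6/25.36)² = 5.5976, q_2* = 26.674.
Expenditure on q_1: 25.36·5.5976 = 141.9558; share = 0.4701.

share on q_1 = 0.4701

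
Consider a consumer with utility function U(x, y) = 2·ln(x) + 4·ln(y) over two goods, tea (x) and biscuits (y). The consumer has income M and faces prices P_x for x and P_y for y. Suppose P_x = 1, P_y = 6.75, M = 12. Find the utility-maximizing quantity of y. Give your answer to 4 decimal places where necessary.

Demand: x*(P_x,P_y,M) = 1/3·M/P_x and y* = 2/3·M/P_y.
At P_x=1, P_y=6.75, M=12: y* = 2/3·12/6.75 = 1.1852.

y* = 1.1852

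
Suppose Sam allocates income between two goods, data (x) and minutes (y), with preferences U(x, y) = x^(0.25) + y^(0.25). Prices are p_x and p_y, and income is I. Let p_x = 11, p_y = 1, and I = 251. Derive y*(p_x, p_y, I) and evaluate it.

MU_x ∝ x^(-0.75), MU_y ∝ y^(-0.75), so MRS = (y/x)^(0.75) = p_x/p_y.
Hence y/x = (p_x/p_y)^(1/(0.75)), i.e. raised to the 4/3 power.
Substitute y = (y/x)·x into the budget: x* = I/(p_x + p_y·(y/x)).
Numerically y/x = 24.463781, so x* = 251/(11 + 1·24.463781) = 7.0776 and y* = 24.463781·7.0776 = 173.1459.

y* = 173.1459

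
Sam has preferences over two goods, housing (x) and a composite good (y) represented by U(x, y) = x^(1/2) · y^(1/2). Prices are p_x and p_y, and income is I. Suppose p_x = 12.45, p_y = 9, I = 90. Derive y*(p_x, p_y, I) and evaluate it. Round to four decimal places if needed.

MU_x/MU_y = (0.5·y)/(0.5·x); tangency sets this equal to p_x/p_y.
So 0.5·p_y·y = 0.5·p_x·x; combined with the budget, a share 0.5 of income goes to x.
Demand: x*(p_x,p_y,I) = 0.5·I/p_x and y* = 0.5·I/p_y.
At p_x=12.45, p_y=9, I=90: y* = 0.5·90/9 = 5.

y* = 5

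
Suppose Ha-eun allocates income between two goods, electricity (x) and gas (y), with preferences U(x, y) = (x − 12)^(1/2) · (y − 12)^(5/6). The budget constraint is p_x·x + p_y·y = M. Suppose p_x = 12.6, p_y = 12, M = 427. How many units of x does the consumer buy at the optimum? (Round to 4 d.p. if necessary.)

x* = 15.9226

Let x' = x−12, y' = y−12. MRS = (3/5)·y'/x' = p_x/p_y.
Substituting into the budget: x* = 12 + 0.375·(M − 12·p_x − 12·p_y)/p_x, and y* = 12 + 0.625·(…)/p_y.
Discretionary income = 427 − 12·12.6 − 12·12 = 131.8; x* = 12 + 0.375·131.8/12.6 = 15.9226.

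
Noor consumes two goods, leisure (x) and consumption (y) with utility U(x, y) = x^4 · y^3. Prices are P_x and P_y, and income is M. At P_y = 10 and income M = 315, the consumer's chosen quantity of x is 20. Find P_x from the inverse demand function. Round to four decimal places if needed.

P_x = 9

MU_x/MU_y = (4·y)/(3·x); tangency sets this equal to P_x/P_y.
So 4·P_y·y = 3·P_x·x; combined with the budget, a share 4/7 of income goes to x.
Demand: x*(P_x,P_y,M) = 4/7·M/P_x and y* = 3/7·M/P_y.
Set x* = 20 in the demand function and solve for P_x: P_x = 9.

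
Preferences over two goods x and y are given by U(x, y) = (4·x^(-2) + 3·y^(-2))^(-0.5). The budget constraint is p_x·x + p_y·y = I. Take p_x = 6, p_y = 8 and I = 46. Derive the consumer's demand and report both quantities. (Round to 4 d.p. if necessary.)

Numerically y/x = 0.825482, so x* = 46/(6 + 8·0.825482) = 3.6497 and y* = 0.825482·3.6497 = 3.0127.

x* = 3.6497, y* = 3.0127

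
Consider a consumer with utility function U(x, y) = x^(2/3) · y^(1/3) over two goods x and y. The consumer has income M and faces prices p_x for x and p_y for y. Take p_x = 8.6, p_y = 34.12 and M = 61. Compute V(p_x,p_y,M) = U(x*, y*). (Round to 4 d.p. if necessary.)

V = 2.3708

Tangency: MRS = 2·y/x = p_x/p_y.
Rearranging, p_y·y = (1/2)·p_x·x. Substituting into the budget gives p_x·x·(1 + (1/2)) = M.
Demand: x*(p_x,p_y,M) = 2/3·M/p_x and y* = 1/3·M/p_y.
At p_x=8.6, p_y=34.12, M=61: x* = 2/3·61/8.6 = 4.7287, y* = 0.5959.
Utility at the optimum: U(4.7287, 0.5959) = 2.3708.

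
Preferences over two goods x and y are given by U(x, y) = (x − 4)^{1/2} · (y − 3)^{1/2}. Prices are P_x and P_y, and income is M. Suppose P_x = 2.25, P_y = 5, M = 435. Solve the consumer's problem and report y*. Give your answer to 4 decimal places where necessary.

y* = 44.1

This is Cobb-Douglas in (x−4, y−3): tangency gives 0.5·P_y·(y−3) = 0.5·P_x·(x−4).
After buying the subsistence bundle (4, 3), a share 0.5 of the remaining income goes to x: x* = 4 + 0.5·(M − 4P_x − 3P_y)/P_x.
Discretionary income = 435 − 4·2.25 − 3·5 = 411; y* = 3 + 0.5·411/5 = 44.1.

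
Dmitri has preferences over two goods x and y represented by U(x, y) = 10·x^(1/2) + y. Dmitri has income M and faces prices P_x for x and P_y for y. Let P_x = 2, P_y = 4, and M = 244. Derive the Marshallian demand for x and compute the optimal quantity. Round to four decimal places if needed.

x* = 100

Utility is quasi-linear in y; the FOC for x is 5/√x = P_x/P_y.
Solve: √x = 5·P_y/P_x, so x*(P_x,P_y) = (5·P_y/P_x)², and y* = (M − P_x·x*)/P_y.
Plugging in: x* = (5·4/2)² = 100.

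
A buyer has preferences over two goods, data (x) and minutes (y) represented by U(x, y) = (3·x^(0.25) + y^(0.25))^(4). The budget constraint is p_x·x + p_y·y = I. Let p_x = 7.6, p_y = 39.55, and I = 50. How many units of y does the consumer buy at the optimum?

Substitute y = (y/x)·x into the budget: x* = I/(p_x + p_y·(y/x)).
Numerically y/x = 0.025629, so x* = 50/(7.6 + 39.55·0.025629) = 5.8048 and y* = 0.025629·5.8048 = 0.1488.

y* = 0.1488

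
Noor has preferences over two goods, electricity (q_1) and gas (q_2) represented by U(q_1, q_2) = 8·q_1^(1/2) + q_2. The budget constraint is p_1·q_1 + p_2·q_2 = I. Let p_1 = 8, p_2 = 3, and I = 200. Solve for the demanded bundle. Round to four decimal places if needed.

Utility is quasi-linear in q_2; the FOC for q_1 is 4/√q_1 = p_1/p_2.
Thus q_1* = (4·p_2/p_1)² — independent of I — with the rest of income spent on q_2.
Plugging in: q_1* = (4·3/8)² = 2.25, q_2* = 60.6667.

q_1* = 2.25, q_2* = 60.6667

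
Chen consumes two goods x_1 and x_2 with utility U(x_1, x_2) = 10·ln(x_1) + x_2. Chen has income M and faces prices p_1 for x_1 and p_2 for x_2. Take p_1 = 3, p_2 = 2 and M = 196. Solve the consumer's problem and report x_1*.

Set MRS = p_1/p_2: (10/x_1)/1 = p_1/p_2.
So x_1*(p_1,p_2) = 10·p_2/p_1, independent of income; and x_2* = (M − 10·p_2)/p_2.
At the given prices: x_1* = 10·2/3 = 6.6667.

x_1* = 6.6667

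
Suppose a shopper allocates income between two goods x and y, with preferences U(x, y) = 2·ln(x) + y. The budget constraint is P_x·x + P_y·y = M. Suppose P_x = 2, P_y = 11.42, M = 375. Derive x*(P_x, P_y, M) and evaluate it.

MU_x = 2/x, MU_y = 1. Tangency: 2/x = P_x/P_y.
So x*(P_x,P_y) = 2·P_y/P_x, independent of income; and y* = (M − 2·P_y)/P_y.
At the given prices: x* = 2·11.42/2 = 11.42.

x* = 11.42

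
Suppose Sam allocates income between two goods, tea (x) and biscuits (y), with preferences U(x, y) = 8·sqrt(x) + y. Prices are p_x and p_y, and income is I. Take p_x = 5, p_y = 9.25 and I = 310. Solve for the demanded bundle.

x* = 54.76, y* = 3.9135

Utility is quasi-linear in y; the FOC for x is 4/√x = p_x/p_y.
Thus x* = (4·p_y/p_x)² — independent of I — with the rest of income spent on y.
Plugging in: x* = (4·9.25/5)² = 54.76, y* = 3.9135.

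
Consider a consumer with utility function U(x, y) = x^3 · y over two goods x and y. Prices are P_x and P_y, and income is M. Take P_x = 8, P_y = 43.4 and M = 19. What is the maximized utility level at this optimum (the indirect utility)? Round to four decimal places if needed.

V = 0.6186

Tangency: MRS = 3·y/x = P_x/P_y.
So 3·P_y·y = P_x·x; combined with the budget, a share 0.75 of income goes to x.
Demand: x*(P_x,P_y,M) = 0.75·M/P_x and y* = 0.25·M/P_y.
At P_x=8, P_y=43.4, M=19: x* = 0.75·19/8 = 1.7812, y* = 0.1094.
Utility at the optimum: U(1.7812, 0.1094) = 0.6186.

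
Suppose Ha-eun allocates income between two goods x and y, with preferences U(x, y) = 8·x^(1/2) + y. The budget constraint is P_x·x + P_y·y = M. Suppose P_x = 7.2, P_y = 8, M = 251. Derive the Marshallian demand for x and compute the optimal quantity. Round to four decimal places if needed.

Set MRS = P_x/P_y: 4·x^(−1/2) = P_x/P_y.
Thus x* = (4·P_y/P_x)² — independent of M — with the rest of income spent on y.
Plugging in: x* = (4·8/7.2)² = 19.7531.

x* = 19.7531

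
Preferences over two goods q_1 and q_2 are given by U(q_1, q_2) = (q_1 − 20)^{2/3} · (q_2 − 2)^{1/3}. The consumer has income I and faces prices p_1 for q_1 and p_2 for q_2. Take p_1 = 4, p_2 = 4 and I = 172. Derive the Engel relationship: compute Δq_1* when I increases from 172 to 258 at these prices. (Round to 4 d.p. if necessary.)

This is Cobb-Douglas in (q_1−20, q_2−2): tangency gives 2/3·p_2·(q_2−2) = 1/3·p_1·(q_1−20).
After buying the subsistence bundle (20, 2), a share 2/3 of the remaining income goes to q_1: q_1* = 20 + 2/3·(I − 20p_1 − 2p_2)/p_1.
Discretionary income = 172 − 20·4 − 2·4 = 84; q_1* = 20 + 2/3·84/4 = 34.
At I' = 258: q_1* = 48.3333. Change: 48.3333 − 34 = 14.3333.

Δq_1* = 14.3333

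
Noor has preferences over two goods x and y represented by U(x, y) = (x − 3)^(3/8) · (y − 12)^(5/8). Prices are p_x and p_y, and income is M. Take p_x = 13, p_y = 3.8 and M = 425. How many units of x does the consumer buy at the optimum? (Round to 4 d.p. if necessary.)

x* = 12.8192

MRS = (3/5)·(y−12)/(x−3). Tangency with p_x/p_y gives y−12 = (5/3)·(p_x/p_y)·(x−3).
Substituting into the budget: x* = 3 + 0.375·(M − 3·p_x − 12·p_y)/p_x, and y* = 12 + 0.625·(…)/p_y.
Discretionary income = 425 − 3·13 − 12·3.8 = 340.4; x* = 3 + 0.375·340.4/13 = 12.8192.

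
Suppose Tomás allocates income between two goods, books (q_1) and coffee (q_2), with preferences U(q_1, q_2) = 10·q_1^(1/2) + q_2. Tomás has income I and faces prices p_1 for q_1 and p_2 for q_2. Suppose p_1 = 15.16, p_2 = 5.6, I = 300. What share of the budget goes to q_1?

share on q_1 = 0.1724

Set MRS = p_1/p_2: 5·q_1^(−1/2) = p_1/p_2.
Thus q_1* = (5·p_2/p_1)² — independent of I — with the rest of income spent on q_2.
Plugging in: q_1* = (5·5.6/15.16)² = 3.4113, q_2* = 44.3366.
Expenditure on q_1: 15.16·3.4113 = 51.715; share = 0.1724.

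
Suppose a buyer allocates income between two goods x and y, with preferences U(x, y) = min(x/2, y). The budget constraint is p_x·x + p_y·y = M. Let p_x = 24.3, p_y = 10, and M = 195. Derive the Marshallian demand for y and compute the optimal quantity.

With perfect complements, no substitution: consume in ratio x:y = 2:1.
Budget: p_x·x + p_y·(1/2)·x = M, so (2·p_x + p_y)·x = 2·M.
Demand: x*(p_x,p_y,M) = 2·M/(2·p_x + p_y), y* = M/(2·p_x + p_y).
Here 2·24.3 + 10 = 58.6, giving y* = 3.3276.

y* = 3.3276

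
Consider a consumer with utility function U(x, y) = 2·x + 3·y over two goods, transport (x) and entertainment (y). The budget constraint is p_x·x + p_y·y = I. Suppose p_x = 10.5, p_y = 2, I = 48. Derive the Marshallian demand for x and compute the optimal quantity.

x* = 0

Perfect substitutes: compare marginal utility per dollar. 2/p_x vs 3/p_y → 0.1905 vs 1.5.
y gives more utility per dollar, so spend all income on y: y* = I/p_y, x* = 0.
Numerically: x* = 0, y* = 24.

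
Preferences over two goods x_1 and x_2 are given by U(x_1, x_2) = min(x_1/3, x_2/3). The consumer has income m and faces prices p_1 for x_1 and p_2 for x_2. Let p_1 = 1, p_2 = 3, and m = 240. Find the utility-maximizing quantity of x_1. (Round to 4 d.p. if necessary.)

x_1* = 60

Demand: x_1*(p_1,p_2,m) = 3·m/(3·p_1 + 3·p_2), x_2* = 3·m/(3·p_1 + 3·p_2).
Here 3·1 + 3·3 = 12, giving x_1* = 60.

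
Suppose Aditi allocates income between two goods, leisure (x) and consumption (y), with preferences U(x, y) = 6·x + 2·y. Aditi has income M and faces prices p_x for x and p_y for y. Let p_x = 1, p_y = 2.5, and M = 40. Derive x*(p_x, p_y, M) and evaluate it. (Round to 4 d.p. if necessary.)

x* = 40

Linear utility — the consumer picks whichever good has higher MU/price: 6/1 = 6 vs 2/2.5 = 0.8.
x gives more utility per dollar, so spend all income on x: x* = M/p_x, y* = 0.
Numerically: x* = 40, y* = 0.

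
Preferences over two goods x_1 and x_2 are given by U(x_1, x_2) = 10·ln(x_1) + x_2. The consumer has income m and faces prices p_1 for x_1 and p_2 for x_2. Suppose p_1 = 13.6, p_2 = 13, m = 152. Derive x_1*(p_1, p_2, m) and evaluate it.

MU_x_1 = 10/x_1, MU_x_2 = 1. Tangency: 10/x_1 = p_1/p_2.
So x_1*(p_1,p_2) = 10·p_2/p_1, independent of income; and x_2* = (m − 10·p_2)/p_2.
At the given prices: x_1* = 10·13/13.6 = 9.5588.

x_1* = 9.5588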